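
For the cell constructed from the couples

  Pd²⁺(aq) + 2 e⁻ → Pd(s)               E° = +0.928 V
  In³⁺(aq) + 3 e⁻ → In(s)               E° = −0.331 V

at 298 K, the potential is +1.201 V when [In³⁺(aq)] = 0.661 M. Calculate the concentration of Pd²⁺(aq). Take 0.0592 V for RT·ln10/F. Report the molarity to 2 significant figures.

0.0083 M

With Pd²⁺/Pd at the cathode and In³⁺/In at the anode, E°cell = +0.928 − (−0.331) = +1.259 V (n = 6).
From the Nernst equation, log Q = n(E° − E)/0.0592 = 6·(+1.259 − (+1.201))/0.0592 = 5.878.
Balancing electrons gives 3 Pd²⁺(aq) + 2 In(s) → 3 Pd(s) + 2 In³⁺(aq); thus Q = [In³⁺(aq)]^2 / [Pd²⁺(aq)]^3.
Substituting the known concentrations and solving, log [Pd²⁺(aq)] = −2.079 and [Pd²⁺(aq)] = 0.0083 M.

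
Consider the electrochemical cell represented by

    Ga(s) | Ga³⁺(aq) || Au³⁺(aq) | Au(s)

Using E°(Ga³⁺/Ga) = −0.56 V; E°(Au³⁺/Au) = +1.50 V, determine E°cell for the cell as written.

By convention the left-hand electrode in cell notation is the anode (oxidation) and the right-hand electrode is the cathode (reduction).
E°cell = E°(right) − E°(left) = +1.50 − (−0.56) = +2.06 V.

+2.06 V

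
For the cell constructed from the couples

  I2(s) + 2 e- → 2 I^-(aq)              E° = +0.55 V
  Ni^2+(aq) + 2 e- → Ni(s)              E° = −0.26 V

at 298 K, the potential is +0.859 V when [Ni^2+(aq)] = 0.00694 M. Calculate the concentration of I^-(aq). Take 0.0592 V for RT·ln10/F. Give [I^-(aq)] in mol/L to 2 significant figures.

1.8 M

With I₂/I⁻ at the cathode and Ni²⁺/Ni at the anode, E°cell = +0.55 − (−0.26) = +0.81 V (n = 2).
From the Nernst equation, log Q = n(E° − E)/0.0592 = 2·(+0.81 − (+0.859))/0.0592 = −1.655.
For I2(s) + Ni(s) → 2 I^-(aq) + Ni^2+(aq), the reaction quotient is Q = [I^-(aq)]^2·[Ni^2+(aq)].
Isolating [I^-(aq)] in Q = 10^{−1.655} yields log [I^-(aq)] = 0.252, i.e. 1.8 M.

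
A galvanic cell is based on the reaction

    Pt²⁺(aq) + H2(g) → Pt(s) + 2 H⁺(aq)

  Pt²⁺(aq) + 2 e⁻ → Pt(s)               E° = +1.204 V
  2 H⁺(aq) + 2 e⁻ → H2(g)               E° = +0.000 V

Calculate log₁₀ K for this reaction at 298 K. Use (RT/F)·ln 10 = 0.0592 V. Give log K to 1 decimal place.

log K = 40.7

The Pt²⁺/Pt couple is reduced (cathode); E°cell = +1.204 − (+0.000) = +1.204 V with n = 2.
At equilibrium E = 0, so log K = nE°cell / 0.0592 = (2)(+1.204) / 0.0592 = 40.7.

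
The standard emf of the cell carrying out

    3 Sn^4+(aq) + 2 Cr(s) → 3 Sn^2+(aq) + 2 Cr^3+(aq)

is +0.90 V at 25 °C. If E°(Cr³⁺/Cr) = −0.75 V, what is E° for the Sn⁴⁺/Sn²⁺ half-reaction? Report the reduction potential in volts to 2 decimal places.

In the reaction as written the Sn⁴⁺/Sn²⁺ couple is reduced (cathode) and Cr³⁺/Cr is oxidized (anode), so E°cell = E°(Sn⁴⁺/Sn²⁺) − E°(Cr³⁺/Cr).
E°(Sn⁴⁺/Sn²⁺) = E°cell + E°(anode) = +0.90 + (−0.75) = +0.15 V.

+0.15 V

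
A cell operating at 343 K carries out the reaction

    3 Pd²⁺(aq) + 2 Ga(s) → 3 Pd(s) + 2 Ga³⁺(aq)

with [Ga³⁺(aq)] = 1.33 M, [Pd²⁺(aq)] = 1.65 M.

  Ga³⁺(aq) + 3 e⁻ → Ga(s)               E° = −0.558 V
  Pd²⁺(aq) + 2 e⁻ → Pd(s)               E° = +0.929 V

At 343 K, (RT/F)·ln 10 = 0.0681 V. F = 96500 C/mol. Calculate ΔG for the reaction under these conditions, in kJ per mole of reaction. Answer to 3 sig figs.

E°cell = +0.929 − (−0.558) = +1.487 V; the balanced reaction transfers n = 6 electrons.
Here Q = [Ga³⁺(aq)]^2 / [Pd²⁺(aq)]^3 = 0.394 (log Q = −0.405), giving E = +1.487 − (0.0681/6)·(−0.405) = +1.4916 V.
Finally ΔG = −nFE = −(6)(96500 C/mol)(+1.4916 V) = −864 kJ/mol.

−864 kJ/mol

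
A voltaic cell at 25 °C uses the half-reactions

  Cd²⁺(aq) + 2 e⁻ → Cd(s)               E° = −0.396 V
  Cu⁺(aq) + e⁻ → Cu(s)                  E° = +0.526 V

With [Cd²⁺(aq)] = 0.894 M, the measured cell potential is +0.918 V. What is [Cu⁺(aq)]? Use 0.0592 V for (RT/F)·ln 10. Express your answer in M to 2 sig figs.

Cu⁺/Cu is the cathode (higher E°); E°cell = +0.526 − (−0.396) = +0.922 V with n = 2.
Since E = E° − (0.0592/n)·log Q, log Q = n(E° − E)/0.0592 = 0.135.
For 2 Cu⁺(aq) + Cd(s) → 2 Cu(s) + Cd²⁺(aq), the reaction quotient is Q = [Cd²⁺(aq)] / [Cu⁺(aq)]^2.
Substituting the known concentrations and solving, log [Cu⁺(aq)] = −0.092 and [Cu⁺(aq)] = 0.81 M.

0.81 M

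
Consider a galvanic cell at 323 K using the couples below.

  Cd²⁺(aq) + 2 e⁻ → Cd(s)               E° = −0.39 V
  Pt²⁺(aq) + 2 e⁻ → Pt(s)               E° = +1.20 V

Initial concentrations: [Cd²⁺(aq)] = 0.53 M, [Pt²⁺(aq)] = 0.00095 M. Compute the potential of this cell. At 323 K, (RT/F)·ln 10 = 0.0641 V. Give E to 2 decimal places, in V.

Pt²⁺/Pt is reduced (cathode, E° = +1.20 V) and Cd²⁺/Cd is oxidized (anode).
The standard potential is +1.20 − (−0.39) = +1.59 V and the balanced reaction transfers n = 2 electrons.
Balancing gives Pt²⁺(aq) + Cd(s) → Pt(s) + Cd²⁺(aq); hence Q = [Cd²⁺(aq)] / [Pt²⁺(aq)] = 558 (log Q = 2.747).
Applying E = E° − (RT ln10/nF)·log Q gives +1.59 − (0.0641/2)(2.747) = +1.50 V.

+1.50 V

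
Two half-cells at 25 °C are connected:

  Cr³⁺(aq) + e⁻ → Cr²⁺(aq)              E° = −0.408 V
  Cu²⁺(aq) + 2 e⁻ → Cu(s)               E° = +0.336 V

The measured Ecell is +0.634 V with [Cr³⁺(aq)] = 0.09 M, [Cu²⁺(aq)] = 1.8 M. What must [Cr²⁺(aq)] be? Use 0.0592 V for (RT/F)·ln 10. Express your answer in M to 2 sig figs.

With Cu²⁺/Cu at the cathode and Cr³⁺/Cr²⁺ at the anode, E°cell = +0.336 − (−0.408) = +0.744 V (n = 2).
From the Nernst equation, log Q = n(E° − E)/0.0592 = 2·(+0.744 − (+0.634))/0.0592 = 3.716.
Balancing electrons gives Cu²⁺(aq) + 2 Cr²⁺(aq) → Cu(s) + 2 Cr³⁺(aq); thus Q = [Cr³⁺(aq)]^2 / ([Cu²⁺(aq)]·[Cr²⁺(aq)]^2).
Isolating [Cr²⁺(aq)] in Q = 10^{3.716} yields log [Cr²⁺(aq)] = −3.031, i.e. 0.00093 M.

0.00093 M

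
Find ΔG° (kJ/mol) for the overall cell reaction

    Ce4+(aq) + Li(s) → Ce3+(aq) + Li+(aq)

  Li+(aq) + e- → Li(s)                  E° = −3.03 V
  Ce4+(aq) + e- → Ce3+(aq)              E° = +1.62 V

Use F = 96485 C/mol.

In the reaction as written Ce4+(aq) is reduced, so the Ce⁴⁺/Ce³⁺ couple is the cathode and Li⁺/Li is the anode.
E°cell = +1.62 − (−3.03) = +4.65 V; balancing electrons gives n = 1.
ΔG° = −nFE°cell = −(1)(96485)(+4.65) J/mol = −449 kJ/mol.

−449 kJ/mol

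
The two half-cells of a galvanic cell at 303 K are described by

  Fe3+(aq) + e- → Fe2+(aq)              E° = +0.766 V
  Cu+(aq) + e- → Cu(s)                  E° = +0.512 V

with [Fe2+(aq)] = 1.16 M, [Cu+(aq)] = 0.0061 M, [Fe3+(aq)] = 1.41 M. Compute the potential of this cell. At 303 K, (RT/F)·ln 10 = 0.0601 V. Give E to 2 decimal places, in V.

+0.39 V

Since E°(Fe³⁺/Fe²⁺) > E°(Cu⁺/Cu), Fe³⁺/Fe²⁺ serves as the cathode.
The standard potential is +0.766 − (+0.512) = +0.254 V and the balanced reaction transfers n = 1 electron.
For the overall reaction Fe3+(aq) + Cu(s) → Fe2+(aq) + Cu+(aq), Q = ([Fe2+(aq)]·[Cu+(aq)]) / [Fe3+(aq)] = 0.00502, giving log Q = −2.299.
By the Nernst equation, E = +0.254 − (0.0601/1)·(−2.299) = +0.39 V.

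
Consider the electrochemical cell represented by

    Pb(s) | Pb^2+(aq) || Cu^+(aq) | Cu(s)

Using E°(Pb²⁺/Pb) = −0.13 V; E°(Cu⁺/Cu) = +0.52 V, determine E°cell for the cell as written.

By convention the left-hand electrode in cell notation is the anode (oxidation) and the right-hand electrode is the cathode (reduction).
E°cell = E°(right) − E°(left) = +0.52 − (−0.13) = +0.65 V.

+0.65 V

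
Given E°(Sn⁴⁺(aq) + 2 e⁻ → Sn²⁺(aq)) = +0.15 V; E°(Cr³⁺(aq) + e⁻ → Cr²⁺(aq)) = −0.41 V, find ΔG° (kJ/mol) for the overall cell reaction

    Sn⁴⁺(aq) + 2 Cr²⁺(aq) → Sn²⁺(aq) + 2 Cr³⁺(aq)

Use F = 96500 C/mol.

In the reaction as written Sn⁴⁺(aq) is reduced, so the Sn⁴⁺/Sn²⁺ couple is the cathode and Cr³⁺/Cr²⁺ is the anode.
E°cell = +0.15 − (−0.41) = +0.56 V; balancing electrons gives n = 2.
ΔG° = −nFE°cell = −(2)(96500)(+0.56) J/mol = −108 kJ/mol.

−108 kJ/mol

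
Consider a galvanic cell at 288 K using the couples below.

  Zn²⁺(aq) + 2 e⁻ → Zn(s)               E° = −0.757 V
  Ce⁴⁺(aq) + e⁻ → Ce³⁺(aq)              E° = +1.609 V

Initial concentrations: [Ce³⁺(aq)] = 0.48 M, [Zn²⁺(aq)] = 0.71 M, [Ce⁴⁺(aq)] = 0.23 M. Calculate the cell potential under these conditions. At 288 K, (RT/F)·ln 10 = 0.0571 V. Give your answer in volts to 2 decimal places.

Ce⁴⁺/Ce³⁺ is reduced (cathode, E° = +1.609 V) and Zn²⁺/Zn is oxidized (anode).
E°cell = +1.609 − (−0.757) = +2.366 V, with n = 2 electrons transferred.
For the overall reaction 2 Ce⁴⁺(aq) + Zn(s) → 2 Ce³⁺(aq) + Zn²⁺(aq), Q = ([Ce³⁺(aq)]^2·[Zn²⁺(aq)]) / [Ce⁴⁺(aq)]^2 = 3.09, giving log Q = 0.490.
E = E° − (0.0571/n)·log Q = +2.366 − (0.0571/2)(0.490) = +2.35 V.

+2.35 V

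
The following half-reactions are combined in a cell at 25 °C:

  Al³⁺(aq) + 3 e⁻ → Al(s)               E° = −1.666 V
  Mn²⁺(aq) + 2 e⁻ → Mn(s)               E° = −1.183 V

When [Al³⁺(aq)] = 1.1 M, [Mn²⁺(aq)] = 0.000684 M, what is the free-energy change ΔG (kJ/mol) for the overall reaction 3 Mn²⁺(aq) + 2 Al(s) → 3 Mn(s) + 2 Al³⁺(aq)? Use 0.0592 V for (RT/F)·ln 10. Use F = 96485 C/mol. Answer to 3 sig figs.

E°cell = −1.183 − (−1.666) = +0.483 V; the balanced reaction transfers n = 6 electrons.
Here Q = [Al³⁺(aq)]^2 / [Mn²⁺(aq)]^3 = 3.78×10^9 (log Q = 9.578), giving E = +0.483 − (0.0592/6)·(9.578) = +0.3885 V.
ΔG = −nFE = −(6)(96485)(+0.3885) J/mol = −225 kJ/mol.

−225 kJ/mol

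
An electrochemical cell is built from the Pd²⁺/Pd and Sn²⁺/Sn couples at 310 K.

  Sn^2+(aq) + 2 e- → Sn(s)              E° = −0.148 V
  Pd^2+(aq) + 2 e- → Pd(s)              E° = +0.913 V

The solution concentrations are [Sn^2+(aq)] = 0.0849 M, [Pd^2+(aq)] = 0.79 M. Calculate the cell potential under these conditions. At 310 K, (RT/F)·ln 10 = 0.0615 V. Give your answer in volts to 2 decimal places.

Pd²⁺/Pd is reduced (cathode, E° = +0.913 V) and Sn²⁺/Sn is oxidized (anode).
E°cell = E°cat − E°an = +0.913 − (−0.148) = +1.061 V; n = 2.
Balancing gives Pd^2+(aq) + Sn(s) → Pd(s) + Sn^2+(aq); hence Q = [Sn^2+(aq)] / [Pd^2+(aq)] = 0.107 (log Q = −0.969).
By the Nernst equation, E = +1.061 − (0.0615/2)·(−0.969) = +1.09 V.

+1.09 V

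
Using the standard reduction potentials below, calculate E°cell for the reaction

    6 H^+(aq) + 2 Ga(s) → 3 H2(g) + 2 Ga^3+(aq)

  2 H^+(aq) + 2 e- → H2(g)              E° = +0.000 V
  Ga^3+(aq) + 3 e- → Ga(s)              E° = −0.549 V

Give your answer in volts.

+0.549 V

In the reaction as written, H^+(aq) is reduced (cathode) and Ga^3+(aq) is produced by oxidation at the anode.
E°cell = E°(cathode) − E°(anode) = +0.000 − (−0.549) = +0.549 V.
The positive value indicates the reaction is spontaneous as written.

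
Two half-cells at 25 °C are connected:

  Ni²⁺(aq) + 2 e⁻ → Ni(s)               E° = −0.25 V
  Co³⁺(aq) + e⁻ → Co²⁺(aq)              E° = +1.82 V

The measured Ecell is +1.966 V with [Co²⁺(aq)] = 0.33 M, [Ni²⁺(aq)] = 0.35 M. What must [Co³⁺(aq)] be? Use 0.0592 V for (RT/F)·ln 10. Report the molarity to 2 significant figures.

0.0034 M

Co³⁺/Co²⁺ is the cathode (higher E°); E°cell = +1.82 − (−0.25) = +2.07 V with n = 2.
Since E = E° − (0.0592/n)·log Q, log Q = n(E° − E)/0.0592 = 3.514.
The balanced reaction is 2 Co³⁺(aq) + Ni(s) → 2 Co²⁺(aq) + Ni²⁺(aq), so Q = ([Co²⁺(aq)]^2·[Ni²⁺(aq)]) / [Co³⁺(aq)]^2.
Isolating [Co³⁺(aq)] in Q = 10^{3.514} yields log [Co³⁺(aq)] = −2.466, i.e. 0.0034 M.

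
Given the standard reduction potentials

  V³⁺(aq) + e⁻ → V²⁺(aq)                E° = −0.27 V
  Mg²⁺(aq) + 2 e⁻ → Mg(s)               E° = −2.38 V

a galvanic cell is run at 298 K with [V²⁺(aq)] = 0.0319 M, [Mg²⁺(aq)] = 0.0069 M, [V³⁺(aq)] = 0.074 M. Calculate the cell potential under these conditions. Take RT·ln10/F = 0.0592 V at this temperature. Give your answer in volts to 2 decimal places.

+2.20 V

Since E°(V³⁺/V²⁺) > E°(Mg²⁺/Mg), V³⁺/V²⁺ serves as the cathode.
The standard potential is −0.27 − (−2.38) = +2.11 V and the balanced reaction transfers n = 2 electrons.
Balancing gives 2 V³⁺(aq) + Mg(s) → 2 V²⁺(aq) + Mg²⁺(aq); hence Q = ([V²⁺(aq)]^2·[Mg²⁺(aq)]) / [V³⁺(aq)]^2 = 0.00128 (log Q = −2.892).
Applying E = E° − (RT ln10/nF)·log Q gives +2.11 − (0.0592/2)(−2.892) = +2.20 V.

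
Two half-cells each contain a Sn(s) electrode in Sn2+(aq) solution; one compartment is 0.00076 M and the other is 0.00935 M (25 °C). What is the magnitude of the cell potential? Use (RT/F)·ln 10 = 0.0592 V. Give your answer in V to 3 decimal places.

0.032 V

For a concentration cell E°cell = 0, since both electrodes use the same couple.
The compartment with the higher Sn2+(aq) concentration (0.00935 M) acts as the cathode; ions are reduced there and produced at the dilute (0.00076 M) anode.
With n = 2, Ecell = −(0.0592/2)·log([dilute]/[conc]) = −(0.0592/2)·log(0.00076/0.00935) = +0.032 V.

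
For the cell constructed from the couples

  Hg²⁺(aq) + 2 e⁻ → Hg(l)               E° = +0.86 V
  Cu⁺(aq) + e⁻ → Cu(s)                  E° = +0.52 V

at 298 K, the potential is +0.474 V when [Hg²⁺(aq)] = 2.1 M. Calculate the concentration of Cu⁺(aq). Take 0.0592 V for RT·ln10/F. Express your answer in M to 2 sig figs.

Hg²⁺/Hg is the cathode (higher E°); E°cell = +0.86 − (+0.52) = +0.34 V with n = 2.
Rearranging E = E° − (0.0592/n)·log Q gives log Q = 2(+0.34 − (+0.474))/0.0592 = −4.527.
For Hg²⁺(aq) + 2 Cu(s) → Hg(l) + 2 Cu⁺(aq), the reaction quotient is Q = [Cu⁺(aq)]^2 / [Hg²⁺(aq)].
Isolating [Cu⁺(aq)] in Q = 10^{−4.527} yields log [Cu⁺(aq)] = −2.102, i.e. 0.0079 M.

0.0079 M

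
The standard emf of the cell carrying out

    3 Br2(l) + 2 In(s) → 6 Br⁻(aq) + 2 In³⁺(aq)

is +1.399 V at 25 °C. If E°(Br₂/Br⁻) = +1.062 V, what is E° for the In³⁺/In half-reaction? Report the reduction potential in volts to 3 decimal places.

In the reaction as written the Br₂/Br⁻ couple is reduced (cathode) and In³⁺/In is oxidized (anode), so E°cell = E°(Br₂/Br⁻) − E°(In³⁺/In).
E°(In³⁺/In) = E°(cathode) − E°cell = +1.062 − (+1.399) = −0.337 V.

−0.337 V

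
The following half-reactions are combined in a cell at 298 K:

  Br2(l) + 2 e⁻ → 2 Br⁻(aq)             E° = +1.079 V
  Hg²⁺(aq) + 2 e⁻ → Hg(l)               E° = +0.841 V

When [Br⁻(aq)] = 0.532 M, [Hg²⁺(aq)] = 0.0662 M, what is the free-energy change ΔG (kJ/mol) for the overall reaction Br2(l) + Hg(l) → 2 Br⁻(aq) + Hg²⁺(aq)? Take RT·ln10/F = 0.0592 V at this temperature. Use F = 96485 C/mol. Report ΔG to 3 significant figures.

With Br₂/Br⁻ reduced at the cathode, E°cell = +1.079 − (+0.841) = +0.238 V and n = 2.
Here Q = [Br⁻(aq)]^2·[Hg²⁺(aq)] = 0.0187 (log Q = −1.727), giving E = +0.238 − (0.0592/2)·(−1.727) = +0.2891 V.
Then ΔG = −nFE = −2 × 96485 × +0.2891 J/mol = −55.8 kJ/mol.

−55.8 kJ/mol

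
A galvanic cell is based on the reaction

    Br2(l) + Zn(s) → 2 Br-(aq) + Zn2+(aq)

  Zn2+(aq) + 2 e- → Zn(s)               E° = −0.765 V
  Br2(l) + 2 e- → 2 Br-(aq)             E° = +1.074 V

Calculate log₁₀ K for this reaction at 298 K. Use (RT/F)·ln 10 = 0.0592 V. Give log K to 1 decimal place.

log K = 62.1

The Br₂/Br⁻ couple is reduced (cathode); E°cell = +1.074 − (−0.765) = +1.839 V with n = 2.
At equilibrium E = 0, so log K = nE°cell / 0.0592 = (2)(+1.839) / 0.0592 = 62.1.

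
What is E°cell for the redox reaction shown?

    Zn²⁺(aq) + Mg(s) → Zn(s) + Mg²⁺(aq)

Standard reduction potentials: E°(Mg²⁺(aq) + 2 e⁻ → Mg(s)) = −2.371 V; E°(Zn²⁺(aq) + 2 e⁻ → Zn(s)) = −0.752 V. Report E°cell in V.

+1.619 V

In the reaction as written, Zn²⁺(aq) is reduced (cathode) and Mg²⁺(aq) is produced by oxidation at the anode.
E°cell = E°(cathode) − E°(anode) = −0.752 − (−2.371) = +1.619 V.
The positive value indicates the reaction is spontaneous as written.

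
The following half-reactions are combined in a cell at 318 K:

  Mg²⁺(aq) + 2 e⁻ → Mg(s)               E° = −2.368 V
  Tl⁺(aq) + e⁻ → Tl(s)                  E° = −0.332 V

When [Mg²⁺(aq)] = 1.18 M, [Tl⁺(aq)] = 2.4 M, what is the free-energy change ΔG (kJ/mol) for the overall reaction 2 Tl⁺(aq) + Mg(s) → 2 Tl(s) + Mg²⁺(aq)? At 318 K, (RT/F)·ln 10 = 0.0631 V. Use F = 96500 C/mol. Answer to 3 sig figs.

The standard cell potential is −0.332 − (−2.368) = +2.036 V, with n = 2 electrons in the balanced equation.
Here Q = [Mg²⁺(aq)] / [Tl⁺(aq)]^2 = 0.205 (log Q = −0.689), giving E = +2.036 − (0.0631/2)·(−0.689) = +2.0577 V.
Finally ΔG = −nFE = −(2)(96500 C/mol)(+2.0577 V) = −397 kJ/mol.

−397 kJ/mol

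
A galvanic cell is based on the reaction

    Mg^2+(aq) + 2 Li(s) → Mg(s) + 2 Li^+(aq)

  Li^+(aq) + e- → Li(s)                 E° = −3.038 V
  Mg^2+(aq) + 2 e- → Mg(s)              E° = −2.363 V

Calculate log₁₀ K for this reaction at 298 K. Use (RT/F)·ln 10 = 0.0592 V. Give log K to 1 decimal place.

log K = 22.8

The Mg²⁺/Mg couple is reduced (cathode); E°cell = −2.363 − (−3.038) = +0.675 V with n = 2.
At equilibrium E = 0, so log K = nE°cell / 0.0592 = (2)(+0.675) / 0.0592 = 22.8.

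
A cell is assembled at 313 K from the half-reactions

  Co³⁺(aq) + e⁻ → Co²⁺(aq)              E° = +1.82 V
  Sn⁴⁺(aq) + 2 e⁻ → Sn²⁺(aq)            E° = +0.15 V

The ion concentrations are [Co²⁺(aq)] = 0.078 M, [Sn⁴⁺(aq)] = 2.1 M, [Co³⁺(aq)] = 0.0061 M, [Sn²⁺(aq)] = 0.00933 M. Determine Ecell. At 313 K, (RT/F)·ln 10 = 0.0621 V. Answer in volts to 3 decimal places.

+1.528 V

The Co³⁺/Co²⁺ couple has the more positive E°, so it is the cathode; Sn⁴⁺/Sn²⁺ is the anode.
The standard potential is +1.82 − (+0.15) = +1.67 V and the balanced reaction transfers n = 2 electrons.
For the overall reaction 2 Co³⁺(aq) + Sn²⁺(aq) → 2 Co²⁺(aq) + Sn⁴⁺(aq), Q = ([Co²⁺(aq)]^2·[Sn⁴⁺(aq)]) / ([Co³⁺(aq)]^2·[Sn²⁺(aq)]) = 3.68×10^4, giving log Q = 4.566.
By the Nernst equation, E = +1.67 − (0.0621/2)·(4.566) = +1.528 V.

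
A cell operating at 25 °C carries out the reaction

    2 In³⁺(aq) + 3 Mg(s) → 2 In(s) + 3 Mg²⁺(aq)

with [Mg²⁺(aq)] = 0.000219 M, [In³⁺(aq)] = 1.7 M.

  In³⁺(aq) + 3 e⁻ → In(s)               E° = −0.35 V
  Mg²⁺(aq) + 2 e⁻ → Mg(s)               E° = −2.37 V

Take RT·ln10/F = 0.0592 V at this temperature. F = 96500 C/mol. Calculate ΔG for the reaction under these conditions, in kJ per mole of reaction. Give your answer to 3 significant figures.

E°cell = −0.35 − (−2.37) = +2.02 V; the balanced reaction transfers n = 6 electrons.
The reaction quotient is [Mg²⁺(aq)]^3 / [In³⁺(aq)]^2 = 3.63×10^−12; by Nernst, E = +2.02 − (0.0592/6)(−11.440) = +2.1329 V.
Finally ΔG = −nFE = −(6)(96500 C/mol)(+2.1329 V) = −1230 kJ/mol.

−1230 kJ/mol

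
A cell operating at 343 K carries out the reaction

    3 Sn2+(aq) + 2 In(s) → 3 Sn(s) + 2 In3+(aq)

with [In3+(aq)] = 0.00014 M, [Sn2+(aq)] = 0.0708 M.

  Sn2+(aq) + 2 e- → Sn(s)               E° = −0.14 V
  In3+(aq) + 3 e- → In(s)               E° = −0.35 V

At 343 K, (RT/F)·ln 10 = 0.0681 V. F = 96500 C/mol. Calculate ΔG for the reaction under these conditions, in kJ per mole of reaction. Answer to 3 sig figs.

The standard cell potential is −0.14 − (−0.35) = +0.21 V, with n = 6 electrons in the balanced equation.
Q = [In3+(aq)]^2 / [Sn2+(aq)]^3 = 5.52×10^−5, so log Q = −4.258 and E = +0.21 − (0.0681/6)(−4.258) = +0.2583 V.
ΔG = −nFE = −(6)(96500)(+0.2583) J/mol = −150 kJ/mol.

−150 kJ/mol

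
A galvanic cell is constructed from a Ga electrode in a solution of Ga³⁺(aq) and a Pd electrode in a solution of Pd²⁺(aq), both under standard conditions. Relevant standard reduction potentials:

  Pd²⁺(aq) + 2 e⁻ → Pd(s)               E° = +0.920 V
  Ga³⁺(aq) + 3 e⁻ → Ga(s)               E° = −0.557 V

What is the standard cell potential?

The Pd²⁺/Pd couple has the higher E°, so Pd ion is reduced (cathode) and Ga is oxidized (anode).
E°cell = E°(cathode) − E°(anode) = +0.920 − (−0.557) = +1.477 V.

+1.477 V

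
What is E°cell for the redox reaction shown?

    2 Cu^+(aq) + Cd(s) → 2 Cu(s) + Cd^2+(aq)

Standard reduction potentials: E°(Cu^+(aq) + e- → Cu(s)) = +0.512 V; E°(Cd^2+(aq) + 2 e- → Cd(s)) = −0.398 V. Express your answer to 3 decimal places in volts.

+0.910 V

In the reaction as written, Cu^+(aq) is reduced (cathode) and Cd^2+(aq) is produced by oxidation at the anode.
E°cell = E°(cathode) − E°(anode) = +0.512 − (−0.398) = +0.910 V.
The positive value indicates the reaction is spontaneous as written.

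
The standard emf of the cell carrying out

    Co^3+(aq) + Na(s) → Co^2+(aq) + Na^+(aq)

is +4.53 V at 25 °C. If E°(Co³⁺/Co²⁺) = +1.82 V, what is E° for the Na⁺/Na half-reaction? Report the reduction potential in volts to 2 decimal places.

In the reaction as written the Co³⁺/Co²⁺ couple is reduced (cathode) and Na⁺/Na is oxidized (anode), so E°cell = E°(Co³⁺/Co²⁺) − E°(Na⁺/Na).
E°(Na⁺/Na) = E°(cathode) − E°cell = +1.82 − (+4.53) = −2.71 V.

−2.71 V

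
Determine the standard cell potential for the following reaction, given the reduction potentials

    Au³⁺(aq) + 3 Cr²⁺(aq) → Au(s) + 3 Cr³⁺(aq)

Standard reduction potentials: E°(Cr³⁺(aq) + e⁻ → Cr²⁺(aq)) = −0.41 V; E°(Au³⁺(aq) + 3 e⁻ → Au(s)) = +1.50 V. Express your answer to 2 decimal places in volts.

Au³⁺(aq) gains electrons, so the Au³⁺/Au couple is the cathode; the Cr³⁺/Cr²⁺ couple is the anode.
E°cell = E°(cathode) − E°(anode) = +1.50 − (−0.41) = +1.91 V.
The positive value indicates the reaction is spontaneous as written.

+1.91 V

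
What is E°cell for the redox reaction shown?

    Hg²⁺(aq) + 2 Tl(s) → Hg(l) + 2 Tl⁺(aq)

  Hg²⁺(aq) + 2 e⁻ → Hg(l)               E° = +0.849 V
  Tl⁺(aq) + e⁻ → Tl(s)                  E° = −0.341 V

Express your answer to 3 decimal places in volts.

Hg²⁺(aq) gains electrons, so the Hg²⁺/Hg couple is the cathode; the Tl⁺/Tl couple is the anode.
E°cell = E°(cathode) − E°(anode) = +0.849 − (−0.341) = +1.190 V.

+1.190 V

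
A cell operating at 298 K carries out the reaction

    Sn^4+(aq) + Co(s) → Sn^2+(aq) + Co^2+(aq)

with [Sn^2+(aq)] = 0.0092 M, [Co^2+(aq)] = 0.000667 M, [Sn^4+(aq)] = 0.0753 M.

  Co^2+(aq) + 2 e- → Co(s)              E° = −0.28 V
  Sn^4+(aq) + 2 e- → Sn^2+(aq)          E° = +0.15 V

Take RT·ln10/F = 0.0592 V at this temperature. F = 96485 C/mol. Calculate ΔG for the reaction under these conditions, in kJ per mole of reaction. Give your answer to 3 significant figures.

−106 kJ/mol

The standard cell potential is +0.15 − (−0.28) = +0.43 V, with n = 2 electrons in the balanced equation.
Here Q = ([Sn^2+(aq)]·[Co^2+(aq)]) / [Sn^4+(aq)] = 8.15×10^−5 (log Q = −4.089), giving E = +0.43 − (0.0592/2)·(−4.089) = +0.5510 V.
Finally ΔG = −nFE = −(2)(96485 C/mol)(+0.5510 V) = −106 kJ/mol.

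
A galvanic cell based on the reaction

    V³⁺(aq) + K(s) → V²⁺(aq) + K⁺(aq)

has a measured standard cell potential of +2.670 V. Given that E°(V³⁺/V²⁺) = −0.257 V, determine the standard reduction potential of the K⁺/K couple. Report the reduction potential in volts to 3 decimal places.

−2.927 V

In the reaction as written the V³⁺/V²⁺ couple is reduced (cathode) and K⁺/K is oxidized (anode), so E°cell = E°(V³⁺/V²⁺) − E°(K⁺/K).
E°(K⁺/K) = E°(cathode) − E°cell = −0.257 − (+2.670) = −2.927 V.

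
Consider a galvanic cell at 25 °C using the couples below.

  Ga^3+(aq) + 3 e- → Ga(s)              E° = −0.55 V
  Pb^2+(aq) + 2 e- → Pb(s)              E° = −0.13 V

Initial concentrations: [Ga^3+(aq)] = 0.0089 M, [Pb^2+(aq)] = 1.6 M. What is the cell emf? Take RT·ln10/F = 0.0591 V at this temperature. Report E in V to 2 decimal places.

The Pb²⁺/Pb couple has the more positive E°, so it is the cathode; Ga³⁺/Ga is the anode.
E°cell = E°cat − E°an = −0.13 − (−0.55) = +0.42 V; n = 6.
The balanced reaction is 3 Pb^2+(aq) + 2 Ga(s) → 3 Pb(s) + 2 Ga^3+(aq), so Q = [Ga^3+(aq)]^2 / [Pb^2+(aq)]^3 = 1.93×10^−5 and log Q = −4.714.
By the Nernst equation, E = +0.42 − (0.0591/6)·(−4.714) = +0.47 V.

+0.47 V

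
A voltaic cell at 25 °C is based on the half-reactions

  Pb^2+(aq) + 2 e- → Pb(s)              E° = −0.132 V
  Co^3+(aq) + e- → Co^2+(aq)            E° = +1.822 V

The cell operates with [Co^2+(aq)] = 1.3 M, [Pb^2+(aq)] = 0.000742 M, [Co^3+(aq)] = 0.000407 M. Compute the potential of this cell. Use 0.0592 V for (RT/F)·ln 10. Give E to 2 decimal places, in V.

+1.84 V

The Co³⁺/Co²⁺ couple has the more positive E°, so it is the cathode; Pb²⁺/Pb is the anode.
E°cell = +1.822 − (−0.132) = +1.954 V, with n = 2 electrons transferred.
Balancing gives 2 Co^3+(aq) + Pb(s) → 2 Co^2+(aq) + Pb^2+(aq); hence Q = ([Co^2+(aq)]^2·[Pb^2+(aq)]) / [Co^3+(aq)]^2 = 7.57×10^3 (log Q = 3.879).
By the Nernst equation, E = +1.954 − (0.0592/2)·(3.879) = +1.84 V.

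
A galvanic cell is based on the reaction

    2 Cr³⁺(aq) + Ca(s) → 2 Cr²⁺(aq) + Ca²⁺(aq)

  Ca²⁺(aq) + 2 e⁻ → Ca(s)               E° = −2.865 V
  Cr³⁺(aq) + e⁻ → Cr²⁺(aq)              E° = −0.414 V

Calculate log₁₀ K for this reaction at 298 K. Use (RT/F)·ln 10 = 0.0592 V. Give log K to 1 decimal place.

log K = 82.8

The Cr³⁺/Cr²⁺ couple is reduced (cathode); E°cell = −0.414 − (−2.865) = +2.451 V with n = 2.
At equilibrium E = 0, so log K = nE°cell / 0.0592 = (2)(+2.451) / 0.0592 = 82.8.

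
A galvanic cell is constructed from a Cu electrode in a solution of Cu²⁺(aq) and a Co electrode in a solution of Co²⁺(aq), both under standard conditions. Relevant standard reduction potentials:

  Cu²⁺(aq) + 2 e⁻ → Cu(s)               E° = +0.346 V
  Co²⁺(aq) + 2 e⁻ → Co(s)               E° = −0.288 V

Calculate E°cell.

Of the two couples in this cell, the one with the more positive reduction potential is reduced at the cathode: here that is Cu²⁺/Cu (+0.346 V); Co²⁺/Co (−0.288 V) is the anode.
E°cell = E°(cathode) − E°(anode) = +0.346 − (−0.288) = +0.634 V.

+0.634 V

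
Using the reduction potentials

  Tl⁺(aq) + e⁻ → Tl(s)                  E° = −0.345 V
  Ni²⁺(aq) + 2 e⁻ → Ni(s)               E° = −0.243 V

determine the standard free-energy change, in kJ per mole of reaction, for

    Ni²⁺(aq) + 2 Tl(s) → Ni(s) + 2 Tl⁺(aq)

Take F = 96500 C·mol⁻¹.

−19.7 kJ/mol

In the reaction as written Ni²⁺(aq) is reduced, so the Ni²⁺/Ni couple is the cathode and Tl⁺/Tl is the anode.
E°cell = −0.243 − (−0.345) = +0.102 V; balancing electrons gives n = 2.
ΔG° = −nFE°cell = −(2)(96500)(+0.102) J/mol = −19.7 kJ/mol.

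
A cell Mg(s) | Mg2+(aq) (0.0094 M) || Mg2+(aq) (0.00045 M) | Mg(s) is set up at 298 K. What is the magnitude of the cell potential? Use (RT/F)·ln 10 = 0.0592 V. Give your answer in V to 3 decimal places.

0.039 V

For a concentration cell E°cell = 0, since both electrodes use the same couple.
The compartment with the higher Mg2+(aq) concentration (0.0094 M) acts as the cathode; ions are reduced there and produced at the dilute (0.00045 M) anode.
With n = 2, Ecell = −(0.0592/2)·log([dilute]/[conc]) = −(0.0592/2)·log(0.00045/0.0094) = +0.039 V.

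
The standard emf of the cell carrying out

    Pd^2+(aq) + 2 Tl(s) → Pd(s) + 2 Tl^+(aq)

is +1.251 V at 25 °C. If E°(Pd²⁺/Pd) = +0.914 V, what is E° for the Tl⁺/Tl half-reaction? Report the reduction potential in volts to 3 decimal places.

In the reaction as written the Pd²⁺/Pd couple is reduced (cathode) and Tl⁺/Tl is oxidized (anode), so E°cell = E°(Pd²⁺/Pd) − E°(Tl⁺/Tl).
E°(Tl⁺/Tl) = E°(cathode) − E°cell = +0.914 − (+1.251) = −0.337 V.

−0.337 V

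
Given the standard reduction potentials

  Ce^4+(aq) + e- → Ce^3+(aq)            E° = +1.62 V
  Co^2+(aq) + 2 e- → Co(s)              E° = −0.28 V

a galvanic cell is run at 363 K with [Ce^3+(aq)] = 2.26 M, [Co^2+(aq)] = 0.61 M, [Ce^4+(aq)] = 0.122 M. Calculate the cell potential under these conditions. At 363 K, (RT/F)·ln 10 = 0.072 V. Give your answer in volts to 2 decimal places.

Ce⁴⁺/Ce³⁺ is reduced (cathode, E° = +1.62 V) and Co²⁺/Co is oxidized (anode).
E°cell = +1.62 − (−0.28) = +1.90 V, with n = 2 electrons transferred.
The balanced reaction is 2 Ce^4+(aq) + Co(s) → 2 Ce^3+(aq) + Co^2+(aq), so Q = ([Ce^3+(aq)]^2·[Co^2+(aq)]) / [Ce^4+(aq)]^2 = 209 and log Q = 2.321.
E = E° − (0.072/n)·log Q = +1.90 − (0.072/2)(2.321) = +1.82 V.

+1.82 V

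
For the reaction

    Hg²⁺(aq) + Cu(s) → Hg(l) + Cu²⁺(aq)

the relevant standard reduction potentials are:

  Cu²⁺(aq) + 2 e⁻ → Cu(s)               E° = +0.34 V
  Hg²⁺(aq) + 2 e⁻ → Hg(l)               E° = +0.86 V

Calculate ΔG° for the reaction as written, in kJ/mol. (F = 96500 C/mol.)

In the reaction as written Hg²⁺(aq) is reduced, so the Hg²⁺/Hg couple is the cathode and Cu²⁺/Cu is the anode.
E°cell = +0.86 − (+0.34) = +0.52 V; balancing electrons gives n = 2.
ΔG° = −nFE°cell = −(2)(96500)(+0.52) J/mol = −100 kJ/mol.

−100 kJ/mol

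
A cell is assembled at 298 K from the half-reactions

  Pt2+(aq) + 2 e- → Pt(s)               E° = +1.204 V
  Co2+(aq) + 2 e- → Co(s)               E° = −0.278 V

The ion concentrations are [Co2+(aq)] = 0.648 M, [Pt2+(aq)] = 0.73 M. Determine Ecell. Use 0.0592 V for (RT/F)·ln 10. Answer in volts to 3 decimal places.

Since E°(Pt²⁺/Pt) > E°(Co²⁺/Co), Pt²⁺/Pt serves as the cathode.
E°cell = E°cat − E°an = +1.204 − (−0.278) = +1.482 V; n = 2.
Balancing gives Pt2+(aq) + Co(s) → Pt(s) + Co2+(aq); hence Q = [Co2+(aq)] / [Pt2+(aq)] = 0.888 (log Q = −0.052).
E = E° − (0.0592/n)·log Q = +1.482 − (0.0592/2)(−0.052) = +1.484 V.

+1.484 V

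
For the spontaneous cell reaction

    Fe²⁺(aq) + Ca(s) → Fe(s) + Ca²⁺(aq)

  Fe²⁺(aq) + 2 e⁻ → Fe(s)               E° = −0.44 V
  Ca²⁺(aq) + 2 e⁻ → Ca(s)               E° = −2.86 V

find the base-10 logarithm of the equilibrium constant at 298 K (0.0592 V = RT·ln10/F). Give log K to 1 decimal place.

log K = 81.8

The Fe²⁺/Fe couple is reduced (cathode); E°cell = −0.44 − (−2.86) = +2.42 V with n = 2.
At equilibrium E = 0, so log K = nE°cell / 0.0592 = (2)(+2.42) / 0.0592 = 81.8.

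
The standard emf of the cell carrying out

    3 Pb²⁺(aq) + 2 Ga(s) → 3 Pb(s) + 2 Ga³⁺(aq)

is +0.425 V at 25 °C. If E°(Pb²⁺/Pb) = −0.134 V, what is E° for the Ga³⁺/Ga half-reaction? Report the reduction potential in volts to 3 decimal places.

−0.559 V

In the reaction as written the Pb²⁺/Pb couple is reduced (cathode) and Ga³⁺/Ga is oxidized (anode), so E°cell = E°(Pb²⁺/Pb) − E°(Ga³⁺/Ga).
E°(Ga³⁺/Ga) = E°(cathode) − E°cell = −0.134 − (+0.425) = −0.559 V.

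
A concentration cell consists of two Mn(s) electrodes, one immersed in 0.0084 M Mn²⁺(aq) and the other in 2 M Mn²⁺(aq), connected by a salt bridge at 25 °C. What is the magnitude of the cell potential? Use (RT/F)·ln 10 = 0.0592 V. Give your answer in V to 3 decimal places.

For a concentration cell E°cell = 0, since both electrodes use the same couple.
The compartment with the higher Mn²⁺(aq) concentration (2 M) acts as the cathode; ions are reduced there and produced at the dilute (0.0084 M) anode.
With n = 2, Ecell = −(0.0592/2)·log([dilute]/[conc]) = −(0.0592/2)·log(0.0084/2) = +0.070 V.

0.070 V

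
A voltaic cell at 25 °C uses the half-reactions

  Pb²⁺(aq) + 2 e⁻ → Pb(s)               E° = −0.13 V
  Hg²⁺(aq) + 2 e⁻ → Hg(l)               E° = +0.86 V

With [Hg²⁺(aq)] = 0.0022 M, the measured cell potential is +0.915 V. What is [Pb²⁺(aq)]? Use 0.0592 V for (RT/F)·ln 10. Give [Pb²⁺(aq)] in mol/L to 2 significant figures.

The Hg²⁺/Hg couple has the larger reduction potential, so it is the cathode: E°cell = +0.86 − (−0.13) = +0.99 V and n = 2.
Rearranging E = E° − (0.0592/n)·log Q gives log Q = 2(+0.99 − (+0.915))/0.0592 = 2.534.
Balancing electrons gives Hg²⁺(aq) + Pb(s) → Hg(l) + Pb²⁺(aq); thus Q = [Pb²⁺(aq)] / [Hg²⁺(aq)].
Solving for the unknown gives log [Pb²⁺(aq)] = −0.124, so [Pb²⁺(aq)] ≈ 0.75 M.

0.75 M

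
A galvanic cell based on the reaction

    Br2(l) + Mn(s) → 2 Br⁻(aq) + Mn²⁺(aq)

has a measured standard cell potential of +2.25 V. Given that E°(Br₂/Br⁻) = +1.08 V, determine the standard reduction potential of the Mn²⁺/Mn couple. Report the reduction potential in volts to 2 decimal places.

−1.17 V

In the reaction as written the Br₂/Br⁻ couple is reduced (cathode) and Mn²⁺/Mn is oxidized (anode), so E°cell = E°(Br₂/Br⁻) − E°(Mn²⁺/Mn).
E°(Mn²⁺/Mn) = E°(cathode) − E°cell = +1.08 − (+2.25) = −1.17 V.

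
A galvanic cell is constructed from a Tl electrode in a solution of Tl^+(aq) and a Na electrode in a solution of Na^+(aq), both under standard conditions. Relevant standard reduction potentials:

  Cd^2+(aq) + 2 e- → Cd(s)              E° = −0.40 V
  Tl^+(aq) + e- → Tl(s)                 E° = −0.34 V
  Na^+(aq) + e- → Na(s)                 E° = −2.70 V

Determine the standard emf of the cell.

Of the two couples in this cell, the one with the more positive reduction potential is reduced at the cathode: here that is Tl⁺/Tl (−0.34 V); Na⁺/Na (−2.70 V) is the anode.
E°cell = E°(cathode) − E°(anode) = −0.34 − (−2.70) = +2.36 V.

+2.36 V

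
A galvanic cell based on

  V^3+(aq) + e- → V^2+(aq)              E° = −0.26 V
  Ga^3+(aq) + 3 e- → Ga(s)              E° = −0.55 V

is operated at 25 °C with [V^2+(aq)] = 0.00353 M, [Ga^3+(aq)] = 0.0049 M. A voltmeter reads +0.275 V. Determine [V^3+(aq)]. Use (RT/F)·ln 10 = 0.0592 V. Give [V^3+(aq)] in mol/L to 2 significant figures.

0.00033 M

With V³⁺/V²⁺ at the cathode and Ga³⁺/Ga at the anode, E°cell = −0.26 − (−0.55) = +0.29 V (n = 3).
Since E = E° − (0.0592/n)·log Q, log Q = n(E° − E)/0.0592 = 0.760.
Balancing electrons gives 3 V^3+(aq) + Ga(s) → 3 V^2+(aq) + Ga^3+(aq); thus Q = ([V^2+(aq)]^3·[Ga^3+(aq)]) / [V^3+(aq)]^3.
Solving for the unknown gives log [V^3+(aq)] = −3.475, so [V^3+(aq)] ≈ 0.00033 M.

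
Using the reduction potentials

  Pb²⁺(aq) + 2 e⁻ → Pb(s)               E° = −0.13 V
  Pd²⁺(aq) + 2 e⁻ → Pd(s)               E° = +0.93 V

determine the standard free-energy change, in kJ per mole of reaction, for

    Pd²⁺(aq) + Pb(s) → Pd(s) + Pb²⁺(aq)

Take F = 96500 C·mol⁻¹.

In the reaction as written Pd²⁺(aq) is reduced, so the Pd²⁺/Pd couple is the cathode and Pb²⁺/Pb is the anode.
E°cell = +0.93 − (−0.13) = +1.06 V; balancing electrons gives n = 2.
ΔG° = −nFE°cell = −(2)(96500)(+1.06) J/mol = −205 kJ/mol.

−205 kJ/mol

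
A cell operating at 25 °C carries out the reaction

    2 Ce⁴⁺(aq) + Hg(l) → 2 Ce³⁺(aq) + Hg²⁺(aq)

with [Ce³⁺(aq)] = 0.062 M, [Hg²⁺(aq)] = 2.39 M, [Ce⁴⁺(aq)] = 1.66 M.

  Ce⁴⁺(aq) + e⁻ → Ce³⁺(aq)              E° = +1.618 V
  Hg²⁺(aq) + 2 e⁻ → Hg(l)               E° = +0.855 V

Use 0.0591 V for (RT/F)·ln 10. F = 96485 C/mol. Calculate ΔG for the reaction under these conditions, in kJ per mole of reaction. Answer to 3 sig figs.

−161 kJ/mol

With Ce⁴⁺/Ce³⁺ reduced at the cathode, E°cell = +1.618 − (+0.855) = +0.763 V and n = 2.
The reaction quotient is ([Ce³⁺(aq)]^2·[Hg²⁺(aq)]) / [Ce⁴⁺(aq)]^2 = 0.00333; by Nernst, E = +0.763 − (0.0591/2)(−2.477) = +0.8362 V.
Finally ΔG = −nFE = −(2)(96485 C/mol)(+0.8362 V) = −161 kJ/mol.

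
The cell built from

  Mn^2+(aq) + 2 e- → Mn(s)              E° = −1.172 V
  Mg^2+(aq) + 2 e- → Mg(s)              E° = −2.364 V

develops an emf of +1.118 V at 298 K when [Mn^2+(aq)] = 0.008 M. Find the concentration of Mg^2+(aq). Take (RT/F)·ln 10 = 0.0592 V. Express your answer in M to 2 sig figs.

2.5 M

The Mn²⁺/Mn couple has the larger reduction potential, so it is the cathode: E°cell = −1.172 − (−2.364) = +1.192 V and n = 2.
From the Nernst equation, log Q = n(E° − E)/0.0592 = 2·(+1.192 − (+1.118))/0.0592 = 2.500.
For Mn^2+(aq) + Mg(s) → Mn(s) + Mg^2+(aq), the reaction quotient is Q = [Mg^2+(aq)] / [Mn^2+(aq)].
Substituting the known concentrations and solving, log [Mg^2+(aq)] = 0.403 and [Mg^2+(aq)] = 2.5 M.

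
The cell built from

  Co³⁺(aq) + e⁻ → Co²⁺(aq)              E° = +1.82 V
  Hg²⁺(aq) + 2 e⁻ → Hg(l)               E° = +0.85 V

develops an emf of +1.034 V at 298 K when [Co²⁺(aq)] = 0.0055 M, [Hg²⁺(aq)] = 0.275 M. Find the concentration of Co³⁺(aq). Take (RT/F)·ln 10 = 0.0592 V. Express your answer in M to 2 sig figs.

With Co³⁺/Co²⁺ at the cathode and Hg²⁺/Hg at the anode, E°cell = +1.82 − (+0.85) = +0.97 V (n = 2).
From the Nernst equation, log Q = n(E° − E)/0.0592 = 2·(+0.97 − (+1.034))/0.0592 = −2.162.
The balanced reaction is 2 Co³⁺(aq) + Hg(l) → 2 Co²⁺(aq) + Hg²⁺(aq), so Q = ([Co²⁺(aq)]^2·[Hg²⁺(aq)]) / [Co³⁺(aq)]^2.
Solving for the unknown gives log [Co³⁺(aq)] = −1.459, so [Co³⁺(aq)] ≈ 0.035 M.

0.035 M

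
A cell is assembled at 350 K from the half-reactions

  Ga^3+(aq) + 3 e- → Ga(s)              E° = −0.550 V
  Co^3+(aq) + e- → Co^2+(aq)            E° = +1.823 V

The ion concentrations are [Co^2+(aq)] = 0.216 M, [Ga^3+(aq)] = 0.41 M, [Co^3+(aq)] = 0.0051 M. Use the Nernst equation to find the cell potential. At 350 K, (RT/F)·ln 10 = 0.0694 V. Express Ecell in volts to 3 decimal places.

+2.269 V

Since E°(Co³⁺/Co²⁺) > E°(Ga³⁺/Ga), Co³⁺/Co²⁺ serves as the cathode.
E°cell = E°cat − E°an = +1.823 − (−0.550) = +2.373 V; n = 3.
Balancing gives 3 Co^3+(aq) + Ga(s) → 3 Co^2+(aq) + Ga^3+(aq); hence Q = ([Co^2+(aq)]^3·[Ga^3+(aq)]) / [Co^3+(aq)]^3 = 3.11×10^4 (log Q = 4.493).
Applying E = E° − (RT ln10/nF)·log Q gives +2.373 − (0.0694/3)(4.493) = +2.269 V.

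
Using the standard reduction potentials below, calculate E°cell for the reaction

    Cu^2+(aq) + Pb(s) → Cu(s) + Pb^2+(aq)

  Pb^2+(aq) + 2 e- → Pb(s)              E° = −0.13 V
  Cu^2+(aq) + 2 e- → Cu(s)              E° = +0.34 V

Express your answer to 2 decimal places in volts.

In the reaction as written, Cu^2+(aq) is reduced (cathode) and Pb^2+(aq) is produced by oxidation at the anode.
E°cell = E°(cathode) − E°(anode) = +0.34 − (−0.13) = +0.47 V.

+0.47 V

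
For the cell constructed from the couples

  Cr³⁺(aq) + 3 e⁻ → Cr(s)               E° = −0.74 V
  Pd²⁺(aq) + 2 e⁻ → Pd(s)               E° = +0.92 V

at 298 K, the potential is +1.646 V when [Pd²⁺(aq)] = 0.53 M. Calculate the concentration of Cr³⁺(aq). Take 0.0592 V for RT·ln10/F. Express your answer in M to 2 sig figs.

Pd²⁺/Pd is the cathode (higher E°); E°cell = +0.92 − (−0.74) = +1.66 V with n = 6.
From the Nernst equation, log Q = n(E° − E)/0.0592 = 6·(+1.66 − (+1.646))/0.0592 = 1.419.
Balancing electrons gives 3 Pd²⁺(aq) + 2 Cr(s) → 3 Pd(s) + 2 Cr³⁺(aq); thus Q = [Cr³⁺(aq)]^2 / [Pd²⁺(aq)]^3.
Isolating [Cr³⁺(aq)] in Q = 10^{1.419} yields log [Cr³⁺(aq)] = 0.296, i.e. 2.0 M.

2.0 M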